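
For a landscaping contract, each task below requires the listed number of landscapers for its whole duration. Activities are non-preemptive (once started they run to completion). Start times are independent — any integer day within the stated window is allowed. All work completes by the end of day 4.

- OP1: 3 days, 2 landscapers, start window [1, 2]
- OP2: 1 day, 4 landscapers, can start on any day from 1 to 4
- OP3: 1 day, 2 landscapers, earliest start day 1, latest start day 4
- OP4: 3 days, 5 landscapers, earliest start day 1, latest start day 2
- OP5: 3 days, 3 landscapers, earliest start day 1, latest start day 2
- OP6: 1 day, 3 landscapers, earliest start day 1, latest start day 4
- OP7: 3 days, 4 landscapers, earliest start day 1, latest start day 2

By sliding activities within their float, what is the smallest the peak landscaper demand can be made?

14

Early-start (OP1@1, OP2@1, OP3@1, OP4@1, OP5@1, OP6@1, OP7@1) gives peak 23: d1:23  d2:14  d3:14  d4:0.
Shift OP5→2, OP6→4, OP7→2.
Schedule OP1@1, OP2@1, OP3@1, OP4@1, OP5@2, OP6@4, OP7@2: d1:13  d2:14  d3:14  d4:10 — peak 14.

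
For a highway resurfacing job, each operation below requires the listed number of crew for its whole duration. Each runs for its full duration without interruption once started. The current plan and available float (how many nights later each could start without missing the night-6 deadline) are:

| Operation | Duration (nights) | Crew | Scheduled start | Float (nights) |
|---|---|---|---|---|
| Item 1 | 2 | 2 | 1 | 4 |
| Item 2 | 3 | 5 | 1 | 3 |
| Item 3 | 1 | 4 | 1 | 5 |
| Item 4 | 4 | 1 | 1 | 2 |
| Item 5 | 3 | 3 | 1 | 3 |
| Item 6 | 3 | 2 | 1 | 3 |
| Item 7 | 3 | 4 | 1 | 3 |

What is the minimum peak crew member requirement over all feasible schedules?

10

Early-start (Item 1@1, Item 2@1, Item 3@1, Item 4@1, Item 5@1, Item 6@1, Item 7@1) gives peak 21: n1:21  n2:17  n3:15  n4:1  n5:0  n6:0.
Shift Item 3→3, Item 5→4, Item 6→4, Item 7→4.
Schedule Item 1@1, Item 2@1, Item 3@3, Item 4@1, Item 5@4, Item 6@4, Item 7@4: n1:8  n2:8  n3:10  n4:10  n5:9  n6:9 — peak 10.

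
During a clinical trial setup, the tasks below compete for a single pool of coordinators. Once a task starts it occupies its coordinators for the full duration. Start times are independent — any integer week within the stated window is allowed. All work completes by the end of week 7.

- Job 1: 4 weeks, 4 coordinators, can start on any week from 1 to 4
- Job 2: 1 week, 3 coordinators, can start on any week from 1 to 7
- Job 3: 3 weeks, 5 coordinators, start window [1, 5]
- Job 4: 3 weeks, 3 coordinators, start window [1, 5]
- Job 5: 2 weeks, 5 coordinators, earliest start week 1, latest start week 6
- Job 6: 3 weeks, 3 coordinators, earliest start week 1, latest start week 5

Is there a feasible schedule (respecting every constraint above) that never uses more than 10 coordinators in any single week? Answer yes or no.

Schedule Job 1@1, Job 2@1, Job 3@5, Job 4@1, Job 5@5, Job 6@2: w1:10  w2:10  w3:10  w4:7  w5:10  w6:10  w7:5 — peak 10 ≤ 10.

yes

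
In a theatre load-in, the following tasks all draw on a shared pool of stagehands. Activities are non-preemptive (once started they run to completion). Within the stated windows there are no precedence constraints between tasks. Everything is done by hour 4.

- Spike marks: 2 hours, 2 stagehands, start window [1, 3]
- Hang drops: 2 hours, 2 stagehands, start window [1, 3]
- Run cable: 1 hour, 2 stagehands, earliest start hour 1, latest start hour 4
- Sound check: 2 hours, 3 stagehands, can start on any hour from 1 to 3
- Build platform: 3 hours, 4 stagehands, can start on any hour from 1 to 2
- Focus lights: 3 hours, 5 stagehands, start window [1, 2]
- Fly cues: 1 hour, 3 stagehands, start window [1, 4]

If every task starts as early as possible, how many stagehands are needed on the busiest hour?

Early-start schedule: Spike marks@1, Hang drops@1, Run cable@1, Sound check@1, Build platform@1, Focus lights@1, Fly cues@1.
Load per hour: hour 1: 21, hour 2: 16, hour 3: 9, hour 4: 0.
Peak is 21.

21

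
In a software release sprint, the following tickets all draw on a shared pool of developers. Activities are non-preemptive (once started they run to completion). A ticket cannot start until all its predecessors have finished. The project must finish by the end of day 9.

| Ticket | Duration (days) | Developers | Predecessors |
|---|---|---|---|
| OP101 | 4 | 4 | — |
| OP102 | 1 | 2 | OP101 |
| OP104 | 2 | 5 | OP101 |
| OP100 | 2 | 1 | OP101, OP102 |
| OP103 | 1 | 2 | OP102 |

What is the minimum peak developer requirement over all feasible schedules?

5

Early-start (OP101@1, OP102@5, OP104@5, OP100@6, OP103@6) gives peak 8: d1:4  d2:4  d3:4  d4:4  d5:7  d6:8  d7:1  d8:0  d9:0.
Shift OP104→6, OP100→8, OP103→8.
Schedule OP101@1, OP102@5, OP104@6, OP100@8, OP103@8: d1:4  d2:4  d3:4  d4:4  d5:2  d6:5  d7:5  d8:3  d9:1 — peak 5.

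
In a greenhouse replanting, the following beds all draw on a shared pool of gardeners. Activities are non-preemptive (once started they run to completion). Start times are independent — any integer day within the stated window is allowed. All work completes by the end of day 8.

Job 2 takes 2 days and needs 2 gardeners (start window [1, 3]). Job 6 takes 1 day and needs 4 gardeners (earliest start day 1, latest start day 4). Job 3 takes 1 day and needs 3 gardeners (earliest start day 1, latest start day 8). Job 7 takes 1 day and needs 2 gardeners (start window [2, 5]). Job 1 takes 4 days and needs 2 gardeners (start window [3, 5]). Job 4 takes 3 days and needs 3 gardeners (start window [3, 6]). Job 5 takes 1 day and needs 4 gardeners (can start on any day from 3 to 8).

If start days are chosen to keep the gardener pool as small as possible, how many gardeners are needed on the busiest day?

Early-start (Job 2@1, Job 6@1, Job 3@1, Job 7@2, Job 1@3, Job 4@3, Job 5@3) gives peak 9: d1:9  d2:4  d3:9  d4:5  d5:5  d6:2  d7:0  d8:0.
Shift Job 6→3, Job 1→4, Job 4→4, Job 5→8.
Schedule Job 2@1, Job 6@3, Job 3@1, Job 7@2, Job 1@4, Job 4@4, Job 5@8: d1:5  d2:4  d3:4  d4:5  d5:5  d6:5  d7:2  d8:4 — peak 5.
Total gardener-days = 34 over 8 days ⇒ peak ≥ ⌈34/8⌉ = 5, so 5 is optimal.

5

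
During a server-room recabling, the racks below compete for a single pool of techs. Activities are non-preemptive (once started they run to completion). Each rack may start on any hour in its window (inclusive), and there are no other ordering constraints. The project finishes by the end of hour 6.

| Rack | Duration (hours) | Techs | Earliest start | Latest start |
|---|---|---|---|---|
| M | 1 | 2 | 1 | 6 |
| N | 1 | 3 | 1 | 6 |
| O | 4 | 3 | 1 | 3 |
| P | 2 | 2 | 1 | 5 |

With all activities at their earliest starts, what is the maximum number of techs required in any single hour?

10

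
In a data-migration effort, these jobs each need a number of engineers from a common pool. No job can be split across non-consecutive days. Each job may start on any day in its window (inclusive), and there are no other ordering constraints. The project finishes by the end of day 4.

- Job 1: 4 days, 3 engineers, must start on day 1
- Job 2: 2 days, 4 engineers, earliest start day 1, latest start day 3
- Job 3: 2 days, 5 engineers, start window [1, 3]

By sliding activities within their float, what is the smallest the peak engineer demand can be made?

8

Early-start (Job 1@1, Job 2@1, Job 3@1) gives peak 12: d1:12  d2:12  d3:3  d4:3.
Shift Job 3→3.
Schedule Job 1@1, Job 2@1, Job 3@3: d1:7  d2:7  d3:8  d4:8 — peak 8.
Total engineer-days = 30 over 4 days ⇒ peak ≥ ⌈30/4⌉ = 8, so 8 is optimal.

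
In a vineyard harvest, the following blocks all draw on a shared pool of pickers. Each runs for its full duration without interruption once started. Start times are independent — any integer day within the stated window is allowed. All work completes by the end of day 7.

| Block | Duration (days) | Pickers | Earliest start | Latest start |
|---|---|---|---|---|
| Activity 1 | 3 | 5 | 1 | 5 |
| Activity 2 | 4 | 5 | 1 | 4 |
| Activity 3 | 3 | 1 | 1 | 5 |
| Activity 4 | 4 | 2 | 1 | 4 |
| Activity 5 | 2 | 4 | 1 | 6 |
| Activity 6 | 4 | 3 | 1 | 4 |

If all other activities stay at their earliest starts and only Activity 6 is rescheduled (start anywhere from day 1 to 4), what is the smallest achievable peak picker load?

Activity 6@1: d1:20  d2:20  d3:16  d4:10  d5:0  d6:0  d7:0 → peak 20
Activity 6@2: d1:17  d2:20  d3:16  d4:10  d5:3  d6:0  d7:0 → peak 20
Activity 6@3: d1:17  d2:17  d3:16  d4:10  d5:3  d6:3  d7:0 → peak 17
Activity 6@4: d1:17  d2:17  d3:13  d4:10  d5:3  d6:3  d7:3 → peak 17
Best is Activity 6@3, peak 17.

17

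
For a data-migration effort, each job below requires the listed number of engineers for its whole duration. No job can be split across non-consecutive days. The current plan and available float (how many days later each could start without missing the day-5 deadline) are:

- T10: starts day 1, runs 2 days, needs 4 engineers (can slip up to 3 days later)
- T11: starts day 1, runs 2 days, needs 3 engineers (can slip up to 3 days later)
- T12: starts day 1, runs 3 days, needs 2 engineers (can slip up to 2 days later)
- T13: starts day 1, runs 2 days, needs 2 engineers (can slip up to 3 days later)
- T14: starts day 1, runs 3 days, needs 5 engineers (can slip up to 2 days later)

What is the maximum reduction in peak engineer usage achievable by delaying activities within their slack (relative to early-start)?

8

Early-start peak: d1:16  d2:16  d3:7  d4:0  d5:0 ⇒ 16.
Leveled (T10@1, T11@4, T12@1, T13@1, T14@3): d1:8  d2:8  d3:7  d4:8  d5:8 ⇒ 8.
Reduction 16 − 8 = 8.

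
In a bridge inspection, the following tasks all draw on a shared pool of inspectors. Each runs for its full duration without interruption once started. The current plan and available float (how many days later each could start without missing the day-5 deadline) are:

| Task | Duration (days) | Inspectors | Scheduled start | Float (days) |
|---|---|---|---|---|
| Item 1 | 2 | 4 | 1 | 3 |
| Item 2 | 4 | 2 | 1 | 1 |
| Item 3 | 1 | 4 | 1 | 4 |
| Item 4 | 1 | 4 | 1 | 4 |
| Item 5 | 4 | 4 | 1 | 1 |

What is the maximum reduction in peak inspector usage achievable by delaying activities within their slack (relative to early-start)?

8

Early-start peak: d1:18  d2:10  d3:6  d4:6  d5:0 ⇒ 18.
Leveled (Item 1@1, Item 2@1, Item 3@1, Item 4@3, Item 5@2): d1:10  d2:10  d3:10  d4:6  d5:4 ⇒ 10.
Reduction 18 − 10 = 8.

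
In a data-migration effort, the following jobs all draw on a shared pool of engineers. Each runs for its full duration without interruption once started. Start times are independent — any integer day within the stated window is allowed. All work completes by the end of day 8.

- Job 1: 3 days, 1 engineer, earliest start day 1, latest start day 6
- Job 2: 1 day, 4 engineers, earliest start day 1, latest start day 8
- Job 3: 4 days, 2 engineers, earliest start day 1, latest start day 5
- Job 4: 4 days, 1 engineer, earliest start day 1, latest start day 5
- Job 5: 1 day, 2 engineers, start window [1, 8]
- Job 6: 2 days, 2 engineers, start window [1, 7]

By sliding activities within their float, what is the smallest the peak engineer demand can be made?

4

Early-start (Job 1@1, Job 2@1, Job 3@1, Job 4@1, Job 5@1, Job 6@1) gives peak 12: d1:12  d2:6  d3:4  d4:3  d5:0  d6:0  d7:0  d8:0.
Shift Job 2→4, Job 3→5, Job 4→5, Job 6→2.
Schedule Job 1@1, Job 2@4, Job 3@5, Job 4@5, Job 5@1, Job 6@2: d1:3  d2:3  d3:3  d4:4  d5:3  d6:3  d7:3  d8:3 — peak 4.
Total engineer-days = 25 over 8 days ⇒ peak ≥ ⌈25/8⌉ = 4, so 4 is optimal.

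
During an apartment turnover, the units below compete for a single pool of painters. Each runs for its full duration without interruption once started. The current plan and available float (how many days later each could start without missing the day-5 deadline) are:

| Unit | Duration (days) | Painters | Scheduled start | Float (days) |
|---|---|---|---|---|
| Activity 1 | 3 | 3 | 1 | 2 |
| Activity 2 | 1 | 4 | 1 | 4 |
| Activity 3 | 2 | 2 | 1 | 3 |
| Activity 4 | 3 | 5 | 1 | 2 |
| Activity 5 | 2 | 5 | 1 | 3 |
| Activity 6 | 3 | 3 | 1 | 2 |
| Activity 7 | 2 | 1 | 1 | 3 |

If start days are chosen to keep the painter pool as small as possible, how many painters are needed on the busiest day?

12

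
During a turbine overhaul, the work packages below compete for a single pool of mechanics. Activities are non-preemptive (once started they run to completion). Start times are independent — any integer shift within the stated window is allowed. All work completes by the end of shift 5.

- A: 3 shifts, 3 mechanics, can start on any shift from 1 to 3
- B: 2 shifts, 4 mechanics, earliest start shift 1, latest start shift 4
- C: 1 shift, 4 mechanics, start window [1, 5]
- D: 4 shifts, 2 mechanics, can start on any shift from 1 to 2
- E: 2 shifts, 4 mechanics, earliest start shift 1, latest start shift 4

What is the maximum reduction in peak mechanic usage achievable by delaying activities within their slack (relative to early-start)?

8

Early-start peak: s1:17  s2:13  s3:5  s4:2  s5:0 ⇒ 17.
Leveled (A@1, B@1, C@3, D@1, E@4): s1:9  s2:9  s3:9  s4:6  s5:4 ⇒ 9.
Reduction 17 − 9 = 8.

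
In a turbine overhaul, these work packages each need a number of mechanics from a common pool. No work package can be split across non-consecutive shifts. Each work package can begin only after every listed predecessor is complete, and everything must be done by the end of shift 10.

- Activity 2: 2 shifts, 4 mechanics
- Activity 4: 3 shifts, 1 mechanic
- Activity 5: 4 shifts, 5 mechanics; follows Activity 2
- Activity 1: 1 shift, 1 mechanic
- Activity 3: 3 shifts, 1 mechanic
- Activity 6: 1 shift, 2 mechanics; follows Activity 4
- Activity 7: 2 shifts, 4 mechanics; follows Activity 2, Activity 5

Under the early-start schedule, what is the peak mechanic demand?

7

Early-start schedule: Activity 2@1, Activity 4@1, Activity 5@3, Activity 1@1, Activity 3@1, Activity 6@4, Activity 7@7.
Load per shift: shift 1: 7, shift 2: 6, shift 3: 7, shift 4: 7, shift 5: 5, shift 6: 5, shift 7: 4, shift 8: 4, shift 9: 0, shift 10: 0.
Peak is 7.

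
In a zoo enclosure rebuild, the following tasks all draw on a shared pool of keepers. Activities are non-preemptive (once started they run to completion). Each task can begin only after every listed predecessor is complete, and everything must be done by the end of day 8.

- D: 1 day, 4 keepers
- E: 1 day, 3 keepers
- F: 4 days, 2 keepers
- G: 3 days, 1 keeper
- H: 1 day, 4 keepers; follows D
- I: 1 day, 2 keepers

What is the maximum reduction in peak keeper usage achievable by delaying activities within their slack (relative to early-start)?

Early-start peak: d1:12  d2:7  d3:3  d4:2  d5:0  d6:0  d7:0  d8:0 ⇒ 12.
Leveled (D@1, E@2, F@3, G@2, H@7, I@5): d1:4  d2:4  d3:3  d4:3  d5:4  d6:2  d7:4  d8:0 ⇒ 4.
Reduction 12 − 4 = 8.

8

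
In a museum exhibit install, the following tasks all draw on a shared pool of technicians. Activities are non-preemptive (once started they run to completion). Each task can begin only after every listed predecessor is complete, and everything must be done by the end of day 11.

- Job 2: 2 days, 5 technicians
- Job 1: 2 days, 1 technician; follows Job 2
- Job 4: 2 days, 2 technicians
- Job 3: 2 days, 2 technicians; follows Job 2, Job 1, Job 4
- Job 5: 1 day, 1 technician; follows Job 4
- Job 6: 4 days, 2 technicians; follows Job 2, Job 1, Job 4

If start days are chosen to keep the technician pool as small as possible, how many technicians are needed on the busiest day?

Early-start (Job 2@1, Job 1@3, Job 4@1, Job 3@5, Job 5@3, Job 6@5) gives peak 7: d1:7  d2:7  d3:2  d4:1  d5:4  d6:4  d7:2  d8:2  d9:0  d10:0  d11:0.
Shift Job 4→3, Job 5→5.
Schedule Job 2@1, Job 1@3, Job 4@3, Job 3@5, Job 5@5, Job 6@5: d1:5  d2:5  d3:3  d4:3  d5:5  d6:4  d7:2  d8:2  d9:0  d10:0  d11:0 — peak 5.

5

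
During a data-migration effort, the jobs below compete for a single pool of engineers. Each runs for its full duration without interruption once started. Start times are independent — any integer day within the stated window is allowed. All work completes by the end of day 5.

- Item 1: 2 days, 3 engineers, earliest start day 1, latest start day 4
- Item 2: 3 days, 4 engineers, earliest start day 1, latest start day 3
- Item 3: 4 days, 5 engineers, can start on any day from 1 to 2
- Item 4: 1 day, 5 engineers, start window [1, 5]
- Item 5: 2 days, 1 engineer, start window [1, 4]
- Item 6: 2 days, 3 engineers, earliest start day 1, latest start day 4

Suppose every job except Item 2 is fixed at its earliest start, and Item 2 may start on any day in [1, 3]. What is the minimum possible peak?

17

Item 2@1: d1:21  d2:16  d3:9  d4:5  d5:0 → peak 21
Item 2@2: d1:17  d2:16  d3:9  d4:9  d5:0 → peak 17
Item 2@3: d1:17  d2:12  d3:9  d4:9  d5:4 → peak 17
Best is Item 2@2, peak 17.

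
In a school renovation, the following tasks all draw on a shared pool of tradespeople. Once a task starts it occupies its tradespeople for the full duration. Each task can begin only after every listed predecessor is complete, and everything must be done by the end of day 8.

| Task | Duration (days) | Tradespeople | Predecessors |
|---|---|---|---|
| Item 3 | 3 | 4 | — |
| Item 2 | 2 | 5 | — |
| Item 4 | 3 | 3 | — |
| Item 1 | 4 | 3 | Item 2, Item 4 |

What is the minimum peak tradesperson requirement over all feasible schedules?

Early-start (Item 3@1, Item 2@1, Item 4@1, Item 1@4) gives peak 12: d1:12  d2:12  d3:7  d4:3  d5:3  d6:3  d7:3  d8:0.
Shift Item 3→3.
Schedule Item 3@3, Item 2@1, Item 4@1, Item 1@4: d1:8  d2:8  d3:7  d4:7  d5:7  d6:3  d7:3  d8:0 — peak 8.

8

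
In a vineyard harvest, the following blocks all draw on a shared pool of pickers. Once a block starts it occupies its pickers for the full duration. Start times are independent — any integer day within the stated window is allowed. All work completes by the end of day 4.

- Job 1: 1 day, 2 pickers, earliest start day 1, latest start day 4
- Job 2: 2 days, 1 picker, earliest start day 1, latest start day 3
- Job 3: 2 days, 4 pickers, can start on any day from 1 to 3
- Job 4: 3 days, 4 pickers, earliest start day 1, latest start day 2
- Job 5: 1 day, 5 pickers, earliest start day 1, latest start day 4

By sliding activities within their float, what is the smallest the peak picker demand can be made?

Early-start (Job 1@1, Job 2@1, Job 3@1, Job 4@1, Job 5@1) gives peak 16: d1:16  d2:9  d3:4  d4:0.
Shift Job 3→3, Job 4→2.
Schedule Job 1@1, Job 2@1, Job 3@3, Job 4@2, Job 5@1: d1:8  d2:5  d3:8  d4:8 — peak 8.
Total picker-days = 29 over 4 days ⇒ peak ≥ ⌈29/4⌉ = 8, so 8 is optimal.

8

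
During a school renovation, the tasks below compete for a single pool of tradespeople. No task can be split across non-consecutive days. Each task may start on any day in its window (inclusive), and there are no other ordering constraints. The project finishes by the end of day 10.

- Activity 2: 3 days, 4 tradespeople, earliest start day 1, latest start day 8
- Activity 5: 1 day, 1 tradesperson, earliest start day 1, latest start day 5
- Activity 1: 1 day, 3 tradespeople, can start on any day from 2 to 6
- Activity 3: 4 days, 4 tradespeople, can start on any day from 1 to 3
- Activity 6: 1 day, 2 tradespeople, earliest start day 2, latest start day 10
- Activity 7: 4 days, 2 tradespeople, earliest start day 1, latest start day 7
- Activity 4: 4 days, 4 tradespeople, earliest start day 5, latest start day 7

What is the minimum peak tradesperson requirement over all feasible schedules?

8

Early-start (Activity 2@1, Activity 5@1, Activity 1@2, Activity 3@1, Activity 6@2, Activity 7@1, Activity 4@5) gives peak 15: d1:11  d2:15  d3:10  d4:6  d5:4  d6:4  d7:4  d8:4  d9:0  d10:0.
Shift Activity 3→3, Activity 6→4, Activity 7→4, Activity 4→7.
Schedule Activity 2@1, Activity 5@1, Activity 1@2, Activity 3@3, Activity 6@4, Activity 7@4, Activity 4@7: d1:5  d2:7  d3:8  d4:8  d5:6  d6:6  d7:6  d8:4  d9:4  d10:4 — peak 8.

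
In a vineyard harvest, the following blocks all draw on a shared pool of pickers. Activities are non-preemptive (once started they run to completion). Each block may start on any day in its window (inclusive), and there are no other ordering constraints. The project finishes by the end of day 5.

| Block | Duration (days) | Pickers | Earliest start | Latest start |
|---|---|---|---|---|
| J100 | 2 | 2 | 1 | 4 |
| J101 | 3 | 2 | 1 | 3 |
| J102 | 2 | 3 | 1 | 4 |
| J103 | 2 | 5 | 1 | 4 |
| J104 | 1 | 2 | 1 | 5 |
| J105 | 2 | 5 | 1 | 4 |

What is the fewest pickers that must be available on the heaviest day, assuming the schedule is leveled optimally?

Early-start (J100@1, J101@1, J102@1, J103@1, J104@1, J105@1) gives peak 19: d1:19  d2:17  d3:2  d4:0  d5:0.
Shift J102→3, J104→3, J105→4.
Schedule J100@1, J101@1, J102@3, J103@1, J104@3, J105@4: d1:9  d2:9  d3:7  d4:8  d5:5 — peak 9.

9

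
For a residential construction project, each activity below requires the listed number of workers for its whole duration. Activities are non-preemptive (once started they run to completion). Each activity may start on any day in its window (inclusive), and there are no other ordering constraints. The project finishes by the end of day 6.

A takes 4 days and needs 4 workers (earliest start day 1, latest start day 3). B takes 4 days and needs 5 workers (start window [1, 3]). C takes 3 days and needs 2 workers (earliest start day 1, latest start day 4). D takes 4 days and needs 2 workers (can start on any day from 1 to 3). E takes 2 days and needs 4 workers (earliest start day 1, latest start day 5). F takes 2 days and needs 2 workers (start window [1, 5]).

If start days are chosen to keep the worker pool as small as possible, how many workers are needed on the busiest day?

Early-start (A@1, B@1, C@1, D@1, E@1, F@1) gives peak 19: d1:19  d2:19  d3:13  d4:11  d5:0  d6:0.
Shift E→5, F→4.
Schedule A@1, B@1, C@1, D@1, E@5, F@4: d1:13  d2:13  d3:13  d4:13  d5:6  d6:4 — peak 13.

13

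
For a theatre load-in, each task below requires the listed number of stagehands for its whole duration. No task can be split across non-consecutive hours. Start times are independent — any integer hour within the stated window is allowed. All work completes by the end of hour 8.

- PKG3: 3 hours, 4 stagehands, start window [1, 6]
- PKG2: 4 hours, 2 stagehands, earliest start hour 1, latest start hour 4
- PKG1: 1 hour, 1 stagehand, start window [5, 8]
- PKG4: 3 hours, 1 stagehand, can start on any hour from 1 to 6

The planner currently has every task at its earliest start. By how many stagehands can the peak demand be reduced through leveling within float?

Early-start peak: h1:7  h2:7  h3:7  h4:2  h5:1  h6:0  h7:0  h8:0 ⇒ 7.
Leveled (PKG3@1, PKG2@4, PKG1@5, PKG4@4): h1:4  h2:4  h3:4  h4:3  h5:4  h6:3  h7:2  h8:0 ⇒ 4.
Reduction 7 − 4 = 3.

3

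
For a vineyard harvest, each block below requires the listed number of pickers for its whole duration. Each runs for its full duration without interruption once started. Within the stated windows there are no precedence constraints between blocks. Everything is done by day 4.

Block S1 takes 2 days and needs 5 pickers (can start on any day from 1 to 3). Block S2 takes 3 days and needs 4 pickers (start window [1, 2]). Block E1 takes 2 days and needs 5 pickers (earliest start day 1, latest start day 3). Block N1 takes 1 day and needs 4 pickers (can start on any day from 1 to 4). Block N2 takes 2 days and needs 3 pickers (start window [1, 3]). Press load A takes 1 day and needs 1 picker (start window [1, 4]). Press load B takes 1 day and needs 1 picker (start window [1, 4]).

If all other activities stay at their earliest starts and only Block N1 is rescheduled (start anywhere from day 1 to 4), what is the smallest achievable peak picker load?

19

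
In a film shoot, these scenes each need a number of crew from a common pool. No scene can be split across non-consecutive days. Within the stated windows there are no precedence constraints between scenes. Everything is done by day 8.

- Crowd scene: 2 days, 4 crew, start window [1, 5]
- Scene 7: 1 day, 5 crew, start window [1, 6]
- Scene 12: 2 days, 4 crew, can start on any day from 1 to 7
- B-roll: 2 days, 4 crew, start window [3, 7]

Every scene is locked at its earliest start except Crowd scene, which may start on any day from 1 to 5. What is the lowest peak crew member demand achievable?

Crowd scene@1: d1:13  d2:8  d3:4  d4:4  d5:0  d6:0  d7:0  d8:0 → peak 13
Crowd scene@2: d1:9  d2:8  d3:8  d4:4  d5:0  d6:0  d7:0  d8:0 → peak 9
Crowd scene@3: d1:9  d2:4  d3:8  d4:8  d5:0  d6:0  d7:0  d8:0 → peak 9
Crowd scene@4: d1:9  d2:4  d3:4  d4:8  d5:4  d6:0  d7:0  d8:0 → peak 9
Crowd scene@5: d1:9  d2:4  d3:4  d4:4  d5:4  d6:4  d7:0  d8:0 → peak 9
Best is Crowd scene@2, peak 9.

9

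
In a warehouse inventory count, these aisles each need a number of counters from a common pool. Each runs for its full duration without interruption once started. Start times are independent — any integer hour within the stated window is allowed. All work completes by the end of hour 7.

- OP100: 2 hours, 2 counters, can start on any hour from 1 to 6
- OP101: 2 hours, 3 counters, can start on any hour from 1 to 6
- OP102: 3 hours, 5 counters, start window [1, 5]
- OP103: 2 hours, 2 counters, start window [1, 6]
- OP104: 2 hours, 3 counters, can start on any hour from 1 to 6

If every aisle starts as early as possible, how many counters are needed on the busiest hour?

15

Early-start schedule: OP100@1, OP101@1, OP102@1, OP103@1, OP104@1.
Load per hour: hour 1: 15, hour 2: 15, hour 3: 5, hour 4: 0, hour 5: 0, hour 6: 0, hour 7: 0.
Peak is 15.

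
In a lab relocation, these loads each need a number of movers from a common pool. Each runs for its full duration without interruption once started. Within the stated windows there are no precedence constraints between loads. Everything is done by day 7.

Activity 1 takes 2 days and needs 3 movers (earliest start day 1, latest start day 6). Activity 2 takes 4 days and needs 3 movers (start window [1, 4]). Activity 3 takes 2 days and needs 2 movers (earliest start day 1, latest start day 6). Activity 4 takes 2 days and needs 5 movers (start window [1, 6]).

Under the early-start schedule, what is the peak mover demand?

Early-start schedule: Activity 1@1, Activity 2@1, Activity 3@1, Activity 4@1.
Load per day: day 1: 13, day 2: 13, day 3: 3, day 4: 3, day 5: 0, day 6: 0, day 7: 0.
Peak is 13.

13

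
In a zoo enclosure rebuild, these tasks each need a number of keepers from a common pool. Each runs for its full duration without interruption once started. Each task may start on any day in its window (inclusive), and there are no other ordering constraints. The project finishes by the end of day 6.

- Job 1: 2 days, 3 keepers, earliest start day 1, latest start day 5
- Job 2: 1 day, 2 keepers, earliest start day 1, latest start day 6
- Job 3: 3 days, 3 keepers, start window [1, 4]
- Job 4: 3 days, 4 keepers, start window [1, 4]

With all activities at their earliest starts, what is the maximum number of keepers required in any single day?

Early-start schedule: Job 1@1, Job 2@1, Job 3@1, Job 4@1.
Load per day: day 1: 12, day 2: 10, day 3: 7, day 4: 0, day 5: 0, day 6: 0.
Peak is 12.

12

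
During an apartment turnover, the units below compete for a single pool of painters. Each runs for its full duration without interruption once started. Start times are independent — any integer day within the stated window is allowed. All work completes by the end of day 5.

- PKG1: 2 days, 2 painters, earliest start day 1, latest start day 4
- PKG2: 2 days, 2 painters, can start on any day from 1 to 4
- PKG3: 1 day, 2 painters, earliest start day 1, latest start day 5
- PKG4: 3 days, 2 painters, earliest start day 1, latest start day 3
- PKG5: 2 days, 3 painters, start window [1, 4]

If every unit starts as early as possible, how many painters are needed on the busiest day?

Early-start schedule: PKG1@1, PKG2@1, PKG3@1, PKG4@1, PKG5@1.
Load per day: day 1: 11, day 2: 9, day 3: 2, day 4: 0, day 5: 0.
Peak is 11.

11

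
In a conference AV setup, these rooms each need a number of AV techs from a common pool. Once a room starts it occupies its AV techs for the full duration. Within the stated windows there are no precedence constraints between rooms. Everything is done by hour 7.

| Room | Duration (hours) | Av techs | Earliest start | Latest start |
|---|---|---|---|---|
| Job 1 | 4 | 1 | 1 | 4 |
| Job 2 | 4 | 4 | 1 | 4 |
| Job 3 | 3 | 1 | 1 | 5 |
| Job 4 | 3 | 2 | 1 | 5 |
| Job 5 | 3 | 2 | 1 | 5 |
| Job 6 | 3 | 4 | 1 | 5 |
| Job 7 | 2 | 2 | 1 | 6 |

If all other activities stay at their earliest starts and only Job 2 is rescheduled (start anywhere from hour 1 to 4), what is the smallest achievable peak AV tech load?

12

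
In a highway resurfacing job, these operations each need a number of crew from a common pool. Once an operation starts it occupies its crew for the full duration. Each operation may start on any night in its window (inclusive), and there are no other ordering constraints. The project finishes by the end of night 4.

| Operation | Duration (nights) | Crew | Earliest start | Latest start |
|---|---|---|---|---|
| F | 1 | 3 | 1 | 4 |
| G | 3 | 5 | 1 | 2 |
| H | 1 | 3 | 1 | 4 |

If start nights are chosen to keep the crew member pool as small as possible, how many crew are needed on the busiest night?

6

Early-start (F@1, G@1, H@1) gives peak 11: n1:11  n2:5  n3:5  n4:0.
Shift G→2.
Schedule F@1, G@2, H@1: n1:6  n2:5  n3:5  n4:5 — peak 6.
Total crew member-nights = 21 over 4 nights ⇒ peak ≥ ⌈21/4⌉ = 6, so 6 is optimal.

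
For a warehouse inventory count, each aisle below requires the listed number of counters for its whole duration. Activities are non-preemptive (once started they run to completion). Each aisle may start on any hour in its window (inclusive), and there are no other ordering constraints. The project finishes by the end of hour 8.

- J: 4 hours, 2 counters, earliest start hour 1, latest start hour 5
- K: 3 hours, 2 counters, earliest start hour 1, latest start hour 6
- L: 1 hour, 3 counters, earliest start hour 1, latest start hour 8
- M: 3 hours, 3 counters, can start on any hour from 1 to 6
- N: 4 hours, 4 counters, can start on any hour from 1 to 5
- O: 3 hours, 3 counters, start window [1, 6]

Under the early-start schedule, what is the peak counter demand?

17

Early-start schedule: J@1, K@1, L@1, M@1, N@1, O@1.
Load per hour: hour 1: 17, hour 2: 14, hour 3: 14, hour 4: 6, hour 5: 0, hour 6: 0, hour 7: 0, hour 8: 0.
Peak is 17.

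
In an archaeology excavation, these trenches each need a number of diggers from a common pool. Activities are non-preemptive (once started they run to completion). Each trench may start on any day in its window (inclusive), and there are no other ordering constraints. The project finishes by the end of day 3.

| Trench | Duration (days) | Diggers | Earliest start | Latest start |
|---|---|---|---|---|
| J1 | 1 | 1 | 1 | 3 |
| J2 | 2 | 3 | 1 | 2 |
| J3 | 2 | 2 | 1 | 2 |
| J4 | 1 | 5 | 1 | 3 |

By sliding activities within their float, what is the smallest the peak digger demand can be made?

6

Early-start (J1@1, J2@1, J3@1, J4@1) gives peak 11: d1:11  d2:5  d3:0.
Shift J4→3.
Schedule J1@1, J2@1, J3@1, J4@3: d1:6  d2:5  d3:5 — peak 6.
Total digger-days = 16 over 3 days ⇒ peak ≥ ⌈16/3⌉ = 6, so 6 is optimal.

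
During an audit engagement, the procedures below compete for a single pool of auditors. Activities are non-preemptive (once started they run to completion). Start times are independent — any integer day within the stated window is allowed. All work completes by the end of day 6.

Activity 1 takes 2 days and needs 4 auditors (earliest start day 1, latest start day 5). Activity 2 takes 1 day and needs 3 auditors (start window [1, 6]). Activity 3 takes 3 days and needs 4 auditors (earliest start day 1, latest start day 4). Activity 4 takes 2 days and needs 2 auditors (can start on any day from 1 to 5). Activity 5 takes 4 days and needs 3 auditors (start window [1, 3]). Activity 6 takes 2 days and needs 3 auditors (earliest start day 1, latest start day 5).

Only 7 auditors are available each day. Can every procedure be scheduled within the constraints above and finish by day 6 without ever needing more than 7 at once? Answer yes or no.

no

Total auditor-days = 45; over 6 days the average is 45/6 > 7, so some day must exceed 7.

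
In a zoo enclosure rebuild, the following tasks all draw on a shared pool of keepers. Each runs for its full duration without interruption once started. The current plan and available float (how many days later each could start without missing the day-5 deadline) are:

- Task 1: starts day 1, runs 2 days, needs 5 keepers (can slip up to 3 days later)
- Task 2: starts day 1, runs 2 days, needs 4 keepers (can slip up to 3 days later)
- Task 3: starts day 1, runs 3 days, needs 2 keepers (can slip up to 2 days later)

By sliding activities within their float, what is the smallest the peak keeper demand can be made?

6

Early-start (Task 1@1, Task 2@1, Task 3@1) gives peak 11: d1:11  d2:11  d3:2  d4:0  d5:0.
Shift Task 2→3, Task 3→3.
Schedule Task 1@1, Task 2@3, Task 3@3: d1:5  d2:5  d3:6  d4:6  d5:2 — peak 6.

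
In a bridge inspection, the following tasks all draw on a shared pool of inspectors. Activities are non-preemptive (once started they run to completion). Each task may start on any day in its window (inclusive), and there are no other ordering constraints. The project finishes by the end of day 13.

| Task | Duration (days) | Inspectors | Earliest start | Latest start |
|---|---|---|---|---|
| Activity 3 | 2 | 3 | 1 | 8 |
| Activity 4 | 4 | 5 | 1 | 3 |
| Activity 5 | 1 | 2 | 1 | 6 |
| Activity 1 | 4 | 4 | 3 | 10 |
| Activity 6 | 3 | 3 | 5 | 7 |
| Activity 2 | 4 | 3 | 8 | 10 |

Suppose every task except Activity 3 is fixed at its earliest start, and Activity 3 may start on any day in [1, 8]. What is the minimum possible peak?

9

Activity 3@1: d1:10  d2:8  d3:9  d4:9  d5:7  d6:7  d7:3  d8:3  d9:3  d10:3  d11:3  d12:0  d13:0 → peak 10
Activity 3@2: d1:7  d2:8  d3:12  d4:9  d5:7  d6:7  d7:3  d8:3  d9:3  d10:3  d11:3  d12:0  d13:0 → peak 12
Activity 3@3: d1:7  d2:5  d3:12  d4:12  d5:7  d6:7  d7:3  d8:3  d9:3  d10:3  d11:3  d12:0  d13:0 → peak 12
Activity 3@4: d1:7  d2:5  d3:9  d4:12  d5:10  d6:7  d7:3  d8:3  d9:3  d10:3  d11:3  d12:0  d13:0 → peak 12
Activity 3@5: d1:7  d2:5  d3:9  d4:9  d5:10  d6:10  d7:3  d8:3  d9:3  d10:3  d11:3  d12:0  d13:0 → peak 10
Activity 3@6: d1:7  d2:5  d3:9  d4:9  d5:7  d6:10  d7:6  d8:3  d9:3  d10:3  d11:3  d12:0  d13:0 → peak 10
Activity 3@7: d1:7  d2:5  d3:9  d4:9  d5:7  d6:7  d7:6  d8:6  d9:3  d10:3  d11:3  d12:0  d13:0 → peak 9
Activity 3@8: d1:7  d2:5  d3:9  d4:9  d5:7  d6:7  d7:3  d8:6  d9:6  d10:3  d11:3  d12:0  d13:0 → peak 9
Best is Activity 3@7, peak 9.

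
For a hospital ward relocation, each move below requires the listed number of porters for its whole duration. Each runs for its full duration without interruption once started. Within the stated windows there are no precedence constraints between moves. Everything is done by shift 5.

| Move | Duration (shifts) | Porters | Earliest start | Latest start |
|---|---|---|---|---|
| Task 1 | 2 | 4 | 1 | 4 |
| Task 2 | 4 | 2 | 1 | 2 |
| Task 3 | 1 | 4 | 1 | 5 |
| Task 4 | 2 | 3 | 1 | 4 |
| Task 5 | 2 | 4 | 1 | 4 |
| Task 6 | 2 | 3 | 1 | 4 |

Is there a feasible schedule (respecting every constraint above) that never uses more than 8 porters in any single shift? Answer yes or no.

no

The minimum achievable peak is 9; 8 < 9, so no feasible schedule stays within the cap.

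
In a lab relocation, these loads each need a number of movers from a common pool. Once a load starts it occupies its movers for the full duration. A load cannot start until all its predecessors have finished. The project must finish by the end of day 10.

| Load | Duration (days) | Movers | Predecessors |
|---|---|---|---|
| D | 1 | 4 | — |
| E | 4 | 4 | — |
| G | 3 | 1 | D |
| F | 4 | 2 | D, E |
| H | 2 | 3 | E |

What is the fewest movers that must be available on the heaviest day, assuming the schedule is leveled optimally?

Early-start (D@1, E@1, G@2, F@5, H@5) gives peak 8: d1:8  d2:5  d3:5  d4:5  d5:5  d6:5  d7:2  d8:2  d9:0  d10:0.
Shift E→2, F→6, H→6.
Schedule D@1, E@2, G@2, F@6, H@6: d1:4  d2:5  d3:5  d4:5  d5:4  d6:5  d7:5  d8:2  d9:2  d10:0 — peak 5.

5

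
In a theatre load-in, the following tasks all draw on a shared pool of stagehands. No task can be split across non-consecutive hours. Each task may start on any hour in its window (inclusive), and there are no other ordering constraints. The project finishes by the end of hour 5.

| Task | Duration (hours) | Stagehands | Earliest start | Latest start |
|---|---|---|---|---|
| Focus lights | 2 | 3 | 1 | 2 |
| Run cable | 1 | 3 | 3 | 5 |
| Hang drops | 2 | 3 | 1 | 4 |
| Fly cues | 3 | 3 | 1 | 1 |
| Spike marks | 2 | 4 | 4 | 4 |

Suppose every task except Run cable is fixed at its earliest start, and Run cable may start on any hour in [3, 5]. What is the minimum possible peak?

Run cable@3: h1:9  h2:9  h3:6  h4:4  h5:4 → peak 9
Run cable@4: h1:9  h2:9  h3:3  h4:7  h5:4 → peak 9
Run cable@5: h1:9  h2:9  h3:3  h4:4  h5:7 → peak 9
Best is Run cable@3, peak 9.

9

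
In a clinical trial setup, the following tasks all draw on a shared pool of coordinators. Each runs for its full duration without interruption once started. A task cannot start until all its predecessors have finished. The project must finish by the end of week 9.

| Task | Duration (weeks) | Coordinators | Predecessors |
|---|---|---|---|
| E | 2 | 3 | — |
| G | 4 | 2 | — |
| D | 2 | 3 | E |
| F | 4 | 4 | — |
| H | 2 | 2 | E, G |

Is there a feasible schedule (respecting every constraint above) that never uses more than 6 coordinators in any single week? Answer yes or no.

yes

Schedule E@1, G@1, D@3, F@5, H@5: w1:5  w2:5  w3:5  w4:5  w5:6  w6:6  w7:4  w8:4  w9:0 — peak 6 ≤ 6.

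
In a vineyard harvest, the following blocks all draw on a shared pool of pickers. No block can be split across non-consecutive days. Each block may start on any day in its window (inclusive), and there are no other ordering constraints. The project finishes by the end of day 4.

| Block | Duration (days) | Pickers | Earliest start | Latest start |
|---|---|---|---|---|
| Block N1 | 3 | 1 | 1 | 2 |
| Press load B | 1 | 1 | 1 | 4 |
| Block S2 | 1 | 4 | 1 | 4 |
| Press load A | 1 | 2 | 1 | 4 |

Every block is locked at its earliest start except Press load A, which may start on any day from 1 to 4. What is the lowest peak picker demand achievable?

Press load A@1: d1:8  d2:1  d3:1  d4:0 → peak 8
Press load A@2: d1:6  d2:3  d3:1  d4:0 → peak 6
Press load A@3: d1:6  d2:1  d3:3  d4:0 → peak 6
Press load A@4: d1:6  d2:1  d3:1  d4:2 → peak 6
Best is Press load A@2, peak 6.

6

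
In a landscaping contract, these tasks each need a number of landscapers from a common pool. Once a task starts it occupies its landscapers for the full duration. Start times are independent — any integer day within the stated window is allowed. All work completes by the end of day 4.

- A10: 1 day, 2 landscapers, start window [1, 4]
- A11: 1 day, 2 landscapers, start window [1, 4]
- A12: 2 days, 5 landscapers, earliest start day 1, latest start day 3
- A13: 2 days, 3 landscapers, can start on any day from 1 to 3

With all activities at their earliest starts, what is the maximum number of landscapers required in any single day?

12

Early-start schedule: A10@1, A11@1, A12@1, A13@1.
Load per day: day 1: 12, day 2: 8, day 3: 0, day 4: 0.
Peak is 12.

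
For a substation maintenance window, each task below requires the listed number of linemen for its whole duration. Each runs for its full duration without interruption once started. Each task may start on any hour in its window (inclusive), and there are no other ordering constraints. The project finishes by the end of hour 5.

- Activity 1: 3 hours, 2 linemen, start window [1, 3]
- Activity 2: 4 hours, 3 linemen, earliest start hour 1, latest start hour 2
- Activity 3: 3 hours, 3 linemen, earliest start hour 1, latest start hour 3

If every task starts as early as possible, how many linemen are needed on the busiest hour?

8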